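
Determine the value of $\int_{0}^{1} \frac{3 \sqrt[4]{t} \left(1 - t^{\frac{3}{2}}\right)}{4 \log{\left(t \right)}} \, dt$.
$\frac{3 \log{\left(\frac{5}{11} \right)}}{4}$

Introduce a parameter $a$ in the exponent: let $I(a) = \int_{0}^{1} \frac{3 \left(- t^{\frac{7}{4}} + t^{a}\right)}{4 \log{\left(t \right)}} \, dt$.

Since $\dfrac{\partial}{\partial a}\,t^{a} = t^{a} \ln t$, the $\ln t$ in the denominator cancels and
$$\frac{dI}{da} = \int_{0}^{1} \frac{3}{4} t^{a} \, dt = \frac{3}{4} \left[\frac{t^{a+1}}{a+1}\right]_0^1 = \frac{3}{4 \left(a + 1\right)}.$$

Integrating with respect to $a$ gives $I(a) = \frac{3 \log{\left(\frac{4 a}{11} + \frac{4}{11} \right)}}{4} + C$.

At $a = \frac{7}{4}$ the integrand is identically $0$, so $I(\frac{7}{4}) = 0$. The closed form gives $0$, hence $C = 0$.

Setting $a = \frac{1}{4}$:
$$I = \frac{3 \log{\left(\frac{5}{11} \right)}}{4}.$$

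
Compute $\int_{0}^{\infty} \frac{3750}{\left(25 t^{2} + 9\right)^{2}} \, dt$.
$\frac{125 \pi}{18}$

Recall the elementary integral
$$J(a) = \int_{0}^{\infty} \frac{6}{a^{2} + t^{2}} \, dt = \frac{3 \pi}{a}.$$

Differentiating under the integral sign with respect to $a$,
$$\frac{dJ}{da} = \int_{0}^{\infty} - \frac{12 a}{\left(a^{2} + t^{2}\right)^{2}} \, dt = - \frac{3 \pi}{a^{2}},$$
so $\int_{0}^{\infty} \frac{6}{\left(a^{2} + t^{2}\right)^{2}} \, dt = \frac{3 \pi}{2 a^{3}}$.

Setting $a = \frac{3}{5}$:
$$I = \frac{125 \pi}{18}.$$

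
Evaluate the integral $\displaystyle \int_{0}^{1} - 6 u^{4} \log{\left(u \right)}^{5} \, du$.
$\frac{144}{3125}$

Begin with the known integral
$$J(a) = \int_{0}^{1} - 6 u^{a} \, du = - \frac{6}{a + 1}.$$

Differentiating under the integral sign brings down a factor of $\ln u$:
$$\frac{dJ}{da} = \int_{0}^{1} - 6 u^{a} \log{\left(u \right)} \, du = \frac{6}{\left(a + 1\right)^{2}}.$$

Repeating $5$ times in total — each differentiation brings down another $\ln u$ — gives
$$\frac{d^{5}J}{da^{5}} = \int_{0}^{1} - 6 u^{a} \log{\left(u \right)}^{5} \, du = \frac{720}{\left(a + 1\right)^{6}},$$
and the integrand here is exactly the target integrand, so $I = \frac{720}{\left(a + 1\right)^{6}}$.

Setting $a = 4$:
$$I = \frac{144}{3125}.$$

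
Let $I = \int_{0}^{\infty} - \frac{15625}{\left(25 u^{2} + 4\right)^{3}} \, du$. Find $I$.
$- \frac{9375 \pi}{512}$

Begin with the known result
$$J(a) = \int_{0}^{\infty} - \frac{1}{a^{2} + u^{2}} \, du = - \frac{\pi}{2 a}.$$

Differentiating under the integral sign with respect to $a$,
$$\frac{dJ}{da} = \int_{0}^{\infty} \frac{2 a}{\left(a^{2} + u^{2}\right)^{2}} \, du = \frac{\pi}{2 a^{2}},$$
so $\int_{0}^{\infty} - \frac{1}{\left(a^{2} + u^{2}\right)^{2}} \, du = - \frac{\pi}{4 a^{3}}$.

Repeating — each differentiation of $1/(u^2+a^2)^j$ produces $-2ja/(u^2+a^2)^{j+1}$ — and dividing through by $-2ja$ at each step yields, after $2$ differentiations in total,
$$\int_{0}^{\infty} - \frac{1}{\left(a^{2} + u^{2}\right)^{3}} \, du = - \frac{3 \pi}{16 a^{5}}.$$

Setting $a = \frac{2}{5}$:
$$I = - \frac{9375 \pi}{512}.$$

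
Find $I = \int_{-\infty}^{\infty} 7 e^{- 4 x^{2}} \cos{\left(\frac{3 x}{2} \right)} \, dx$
$\frac{7 \sqrt{\pi}}{2 e^{\frac{9}{64}}}$

Treat the cosine frequency as a parameter and define $I(b) = \int_{-\infty}^{\infty} 7 e^{- 4 x^{2}} \cos{\left(b x \right)} \, dx$.

Differentiating under the integral sign,
$$I'(b) = \int_{-\infty}^{\infty} - 7 x e^{- 4 x^{2}} \sin{\left(b x \right)} \, dx.$$

Integrate $\int_{-\infty}^{\infty} x \sin(b x)\, e^{- 4 x^{2}}\, dx$ by parts with $u = \sin(b x)$ and $dv = x\, e^{- 4 x^{2}}\, dx$, giving $v = - \frac{e^{- 4 x^{2}}}{8}$. The boundary term vanishes and
$$\int_{-\infty}^{\infty} x \sin(b x)\, e^{- 4 x^{2}}\, dx = \frac{b}{8} \int_{-\infty}^{\infty} \cos(b x)\, e^{- 4 x^{2}}\, dx,$$
so $I'(b) = - \frac{b}{8}\, I(b)$.

This is a separable first-order ODE; solving with the initial condition $I(0) = \int_{-\infty}^{\infty} 7 e^{- 4 x^{2}}\,dx = \frac{7 \sqrt{\pi}}{2}$ gives
$$I(b) = \frac{7 \sqrt{\pi} e^{- \frac{b^{2}}{16}}}{2}.$$

Setting $b = \frac{3}{2}$:
$$I = \frac{7 \sqrt{\pi}}{2 e^{\frac{9}{64}}}.$$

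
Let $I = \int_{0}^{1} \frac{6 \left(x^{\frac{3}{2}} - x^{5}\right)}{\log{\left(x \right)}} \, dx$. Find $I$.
$\log{\left(\frac{15625}{2985984} \right)}$

Consider the one-parameter family: let $I(a) = \int_{0}^{1} \frac{6 \left(- x^{5} + x^{a}\right)}{\log{\left(x \right)}} \, dx$.

Since $\dfrac{\partial}{\partial a}\,x^{a} = x^{a} \ln x$, the $\ln x$ in the denominator cancels and
$$\frac{dI}{da} = \int_{0}^{1} 6 x^{a} \, dx = 6 \left[\frac{x^{a+1}}{a+1}\right]_0^1 = \frac{6}{a + 1}.$$

Integrating with respect to $a$ gives $I(a) = \log{\left(\frac{\left(a + 1\right)^{6}}{46656} \right)} + C$.

At $a = 5$ the integrand is identically $0$, so $I(5) = 0$. The closed form gives $0$, hence $C = 0$.

Setting $a = \frac{3}{2}$:
$$I = \log{\left(\frac{15625}{2985984} \right)}.$$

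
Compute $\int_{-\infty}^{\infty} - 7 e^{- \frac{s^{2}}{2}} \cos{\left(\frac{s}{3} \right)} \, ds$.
$- \frac{7 \sqrt{2} \sqrt{\pi}}{e^{\frac{1}{18}}}$

Let $b$ denote the cosine frequency and define $I(b) = \int_{-\infty}^{\infty} - 7 e^{- \frac{s^{2}}{2}} \cos{\left(b s \right)} \, ds$.

Differentiating under the integral sign,
$$I'(b) = \int_{-\infty}^{\infty} 7 s e^{- \frac{s^{2}}{2}} \sin{\left(b s \right)} \, ds.$$

Integrate $\int_{-\infty}^{\infty} s \sin(b s)\, e^{- \frac{s^{2}}{2}}\, ds$ by parts with $u = \sin(b s)$ and $dv = s\, e^{- \frac{s^{2}}{2}}\, ds$, giving $v = - e^{- \frac{s^{2}}{2}}$. The boundary term vanishes and
$$\int_{-\infty}^{\infty} s \sin(b s)\, e^{- \frac{s^{2}}{2}}\, ds = b \int_{-\infty}^{\infty} \cos(b s)\, e^{- \frac{s^{2}}{2}}\, ds,$$
so $I'(b) = - b\, I(b)$.

This is a separable first-order ODE; solving with the initial condition $I(0) = \int_{-\infty}^{\infty} - 7 e^{- \frac{s^{2}}{2}}\,ds = - 7 \sqrt{2} \sqrt{\pi}$ gives
$$I(b) = - 7 \sqrt{2} \sqrt{\pi} e^{- \frac{b^{2}}{2}}.$$

Setting $b = \frac{1}{3}$:
$$I = - \frac{7 \sqrt{2} \sqrt{\pi}}{e^{\frac{1}{18}}}.$$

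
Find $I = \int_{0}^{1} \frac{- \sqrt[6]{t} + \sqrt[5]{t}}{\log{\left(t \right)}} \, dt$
$\log{\left(\frac{36}{35} \right)}$

Replace the exponent $\frac{1}{5}$ by a parameter $a$: let $I(a) = \int_{0}^{1} \frac{- \sqrt[6]{t} + t^{a}}{\log{\left(t \right)}} \, dt$.

Since $\dfrac{\partial}{\partial a}\,t^{a} = t^{a} \ln t$, the $\ln t$ in the denominator cancels and
$$\frac{dI}{da} = \int_{0}^{1} t^{a} \, dt = \left[\frac{t^{a+1}}{a+1}\right]_0^1 = \frac{1}{a + 1}.$$

Integrating with respect to $a$ gives $I(a) = \log{\left(\frac{6 a}{7} + \frac{6}{7} \right)} + C$.

At $a = \frac{1}{6}$ the integrand is identically $0$, so $I(\frac{1}{6}) = 0$. The closed form gives $0$, hence $C = 0$.

Setting $a = \frac{1}{5}$:
$$I = \log{\left(\frac{36}{35} \right)}.$$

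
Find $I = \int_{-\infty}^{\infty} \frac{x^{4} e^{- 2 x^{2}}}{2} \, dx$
$\frac{3 \sqrt{2} \sqrt{\pi}}{64}$

Begin with the known integral
$$J(a) = \int_{-\infty}^{\infty} \frac{e^{- a x^{2}}}{2} \, dx = \frac{\sqrt{\pi}}{2 \sqrt{a}}.$$

Differentiating under the integral sign brings down a factor of $(-x^2)$:
$$\frac{dJ}{da} = \int_{-\infty}^{\infty} - \frac{x^{2} e^{- a x^{2}}}{2} \, dx = - \frac{\sqrt{\pi}}{4 a^{\frac{3}{2}}}.$$

Repeating twice in total — each differentiation brings down another $(-x^2)$ — gives
$$\frac{d^{2}J}{da^{2}} = \int_{-\infty}^{\infty} \frac{x^{4} e^{- a x^{2}}}{2} \, dx = \frac{3 \sqrt{\pi}}{8 a^{\frac{5}{2}}},$$
and the integrand here is exactly the target integrand, so $I = \frac{3 \sqrt{\pi}}{8 a^{\frac{5}{2}}}$.

Setting $a = 2$:
$$I = \frac{3 \sqrt{2} \sqrt{\pi}}{64}.$$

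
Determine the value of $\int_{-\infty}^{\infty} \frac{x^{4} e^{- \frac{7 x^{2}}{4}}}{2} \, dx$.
$\frac{12 \sqrt{7} \sqrt{\pi}}{343}$

Consider the simpler parametrised integral
$$J(a) = \int_{-\infty}^{\infty} \frac{e^{- a x^{2}}}{2} \, dx = \frac{\sqrt{\pi}}{2 \sqrt{a}}.$$

Differentiating under the integral sign brings down a factor of $(-x^2)$:
$$\frac{dJ}{da} = \int_{-\infty}^{\infty} - \frac{x^{2} e^{- a x^{2}}}{2} \, dx = - \frac{\sqrt{\pi}}{4 a^{\frac{3}{2}}}.$$

Repeating twice in total — each differentiation brings down another $(-x^2)$ — gives
$$\frac{d^{2}J}{da^{2}} = \int_{-\infty}^{\infty} \frac{x^{4} e^{- a x^{2}}}{2} \, dx = \frac{3 \sqrt{\pi}}{8 a^{\frac{5}{2}}},$$
and the integrand here is exactly the target integrand, so $I = \frac{3 \sqrt{\pi}}{8 a^{\frac{5}{2}}}$.

Setting $a = \frac{7}{4}$:
$$I = \frac{12 \sqrt{7} \sqrt{\pi}}{343}.$$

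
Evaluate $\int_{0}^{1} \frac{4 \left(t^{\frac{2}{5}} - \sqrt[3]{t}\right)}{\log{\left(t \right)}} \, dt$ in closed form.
$\log{\left(\frac{194481}{160000} \right)}$

Consider the one-parameter family: let $I(a) = \int_{0}^{1} \frac{4 \left(- \sqrt[3]{t} + t^{a}\right)}{\log{\left(t \right)}} \, dt$.

Since $\dfrac{\partial}{\partial a}\,t^{a} = t^{a} \ln t$, the $\ln t$ in the denominator cancels and
$$\frac{dI}{da} = \int_{0}^{1} 4 t^{a} \, dt = 4 \left[\frac{t^{a+1}}{a+1}\right]_0^1 = \frac{4}{a + 1}.$$

Integrating with respect to $a$ gives $I(a) = \log{\left(\frac{81 \left(a + 1\right)^{4}}{256} \right)} + C$.

At $a = \frac{1}{3}$ the integrand is identically $0$, so $I(\frac{1}{3}) = 0$. The closed form gives $0$, hence $C = 0$.

Setting $a = \frac{2}{5}$:
$$I = \log{\left(\frac{194481}{160000} \right)}.$$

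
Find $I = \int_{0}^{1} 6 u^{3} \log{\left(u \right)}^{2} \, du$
$\frac{3}{16}$

Consider the simpler parametrised integral
$$J(a) = \int_{0}^{1} 6 u^{a} \, du = \frac{6}{a + 1}.$$

Differentiating under the integral sign brings down a factor of $\ln u$:
$$\frac{dJ}{da} = \int_{0}^{1} 6 u^{a} \log{\left(u \right)} \, du = - \frac{6}{\left(a + 1\right)^{2}}.$$

Repeating twice in total — each differentiation brings down another $\ln u$ — gives
$$\frac{d^{2}J}{da^{2}} = \int_{0}^{1} 6 u^{a} \log{\left(u \right)}^{2} \, du = \frac{12}{\left(a + 1\right)^{3}},$$
and the integrand here is exactly the target integrand, so $I = \frac{12}{\left(a + 1\right)^{3}}$.

Setting $a = 3$:
$$I = \frac{3}{16}.$$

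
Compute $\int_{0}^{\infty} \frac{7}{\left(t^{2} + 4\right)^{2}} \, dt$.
$\frac{7 \pi}{32}$

Begin with the known result
$$J(a) = \int_{0}^{\infty} \frac{7}{a^{2} + t^{2}} \, dt = \frac{7 \pi}{2 a}.$$

Differentiating under the integral sign with respect to $a$,
$$\frac{dJ}{da} = \int_{0}^{\infty} - \frac{14 a}{\left(a^{2} + t^{2}\right)^{2}} \, dt = - \frac{7 \pi}{2 a^{2}},$$
so $\int_{0}^{\infty} \frac{7}{\left(a^{2} + t^{2}\right)^{2}} \, dt = \frac{7 \pi}{4 a^{3}}$.

Setting $a = 2$:
$$I = \frac{7 \pi}{32}.$$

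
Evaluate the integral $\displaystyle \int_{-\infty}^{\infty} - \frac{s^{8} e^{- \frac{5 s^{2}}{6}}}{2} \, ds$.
$- \frac{1701 \sqrt{30} \sqrt{\pi}}{1250}$

Start from the elementary integral
$$J(a) = \int_{-\infty}^{\infty} - \frac{e^{- a s^{2}}}{2} \, ds = - \frac{\sqrt{\pi}}{2 \sqrt{a}}.$$

Differentiating under the integral sign brings down a factor of $(-s^2)$:
$$\frac{dJ}{da} = \int_{-\infty}^{\infty} \frac{s^{2} e^{- a s^{2}}}{2} \, ds = \frac{\sqrt{\pi}}{4 a^{\frac{3}{2}}}.$$

Repeating $4$ times in total — each differentiation brings down another $(-s^2)$ — gives
$$\frac{d^{4}J}{da^{4}} = \int_{-\infty}^{\infty} - \frac{s^{8} e^{- a s^{2}}}{2} \, ds = - \frac{105 \sqrt{\pi}}{32 a^{\frac{9}{2}}},$$
and the integrand here is exactly the target integrand, so $I = - \frac{105 \sqrt{\pi}}{32 a^{\frac{9}{2}}}$.

Setting $a = \frac{5}{6}$:
$$I = - \frac{1701 \sqrt{30} \sqrt{\pi}}{1250}.$$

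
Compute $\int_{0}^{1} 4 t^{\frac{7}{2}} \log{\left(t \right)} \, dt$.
$- \frac{16}{81}$

Begin with the known integral
$$J(a) = \int_{0}^{1} 4 t^{a} \, dt = \frac{4}{a + 1}.$$

Differentiating under the integral sign brings down a factor of $\ln t$:
$$\frac{dJ}{da} = \int_{0}^{1} 4 t^{a} \log{\left(t \right)} \, dt = - \frac{4}{\left(a + 1\right)^{2}}.$$

The integral on the left is $I$, so $I = - \frac{4}{\left(a + 1\right)^{2}}$.

Setting $a = \frac{7}{2}$:
$$I = - \frac{16}{81}.$$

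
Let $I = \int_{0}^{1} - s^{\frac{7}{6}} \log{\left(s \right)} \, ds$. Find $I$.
$\frac{36}{169}$

Begin with the known integral
$$J(a) = \int_{0}^{1} - s^{a} \, ds = - \frac{1}{a + 1}.$$

Differentiating under the integral sign brings down a factor of $\ln s$:
$$\frac{dJ}{da} = \int_{0}^{1} - s^{a} \log{\left(s \right)} \, ds = \frac{1}{\left(a + 1\right)^{2}}.$$

The integral on the left is $I$, so $I = \frac{1}{\left(a + 1\right)^{2}}$.

Setting $a = \frac{7}{6}$:
$$I = \frac{36}{169}.$$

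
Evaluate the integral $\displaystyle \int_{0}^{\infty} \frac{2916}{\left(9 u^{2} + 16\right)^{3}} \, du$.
$\frac{729 \pi}{4096}$

Begin with the known result
$$J(a) = \int_{0}^{\infty} \frac{4}{a^{2} + u^{2}} \, du = \frac{2 \pi}{a}.$$

Differentiating under the integral sign with respect to $a$,
$$\frac{dJ}{da} = \int_{0}^{\infty} - \frac{8 a}{\left(a^{2} + u^{2}\right)^{2}} \, du = - \frac{2 \pi}{a^{2}},$$
so $\int_{0}^{\infty} \frac{4}{\left(a^{2} + u^{2}\right)^{2}} \, du = \frac{\pi}{a^{3}}$.

Repeating — each differentiation of $1/(u^2+a^2)^j$ produces $-2ja/(u^2+a^2)^{j+1}$ — and dividing through by $-2ja$ at each step yields, after $2$ differentiations in total,
$$\int_{0}^{\infty} \frac{4}{\left(a^{2} + u^{2}\right)^{3}} \, du = \frac{3 \pi}{4 a^{5}}.$$

Setting $a = \frac{4}{3}$:
$$I = \frac{729 \pi}{4096}.$$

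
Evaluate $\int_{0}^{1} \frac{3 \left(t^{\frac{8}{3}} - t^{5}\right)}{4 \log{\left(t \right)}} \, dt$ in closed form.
$- \frac{3 \log{\left(6 \right)}}{4} - \frac{3 \log{\left(3 \right)}}{4} + \frac{3 \log{\left(11 \right)}}{4}$

Replace the exponent $5$ by a parameter $a$: let $I(a) = \int_{0}^{1} \frac{3 \left(t^{\frac{8}{3}} - t^{a}\right)}{4 \log{\left(t \right)}} \, dt$.

Since $\dfrac{\partial}{\partial a}\,t^{a} = t^{a} \ln t$, the $\ln t$ in the denominator cancels and
$$\frac{dI}{da} = \int_{0}^{1} - \frac{3}{4} t^{a} \, dt = - \frac{3}{4} \left[\frac{t^{a+1}}{a+1}\right]_0^1 = - \frac{3}{4 a + 4}.$$

Integrating with respect to $a$ gives $I(a) = - \frac{3 \log{\left(a + 1 \right)}}{4} - \frac{3 \log{\left(3 \right)}}{4} + \frac{3 \log{\left(11 \right)}}{4} + C$.

At $a = \frac{8}{3}$ the integrand is identically $0$, so $I(\frac{8}{3}) = 0$. The closed form gives $0$, hence $C = 0$.

Setting $a = 5$:
$$I = - \frac{3 \log{\left(6 \right)}}{4} - \frac{3 \log{\left(3 \right)}}{4} + \frac{3 \log{\left(11 \right)}}{4}.$$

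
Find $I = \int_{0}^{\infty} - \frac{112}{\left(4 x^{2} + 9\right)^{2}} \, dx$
$- \frac{14 \pi}{27}$

Start from the standard arctangent integral
$$J(a) = \int_{0}^{\infty} - \frac{7}{a^{2} + x^{2}} \, dx = - \frac{7 \pi}{2 a}.$$

Differentiating under the integral sign with respect to $a$,
$$\frac{dJ}{da} = \int_{0}^{\infty} \frac{14 a}{\left(a^{2} + x^{2}\right)^{2}} \, dx = \frac{7 \pi}{2 a^{2}},$$
so $\int_{0}^{\infty} - \frac{7}{\left(a^{2} + x^{2}\right)^{2}} \, dx = - \frac{7 \pi}{4 a^{3}}$.

Setting $a = \frac{3}{2}$:
$$I = - \frac{14 \pi}{27}.$$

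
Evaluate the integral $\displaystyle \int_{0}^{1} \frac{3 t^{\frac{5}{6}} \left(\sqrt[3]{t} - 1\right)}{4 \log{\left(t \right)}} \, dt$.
$- \frac{3 \log{\left(11 \right)}}{4} + \frac{3 \log{\left(13 \right)}}{4}$

Consider the one-parameter family: let $I(a) = \int_{0}^{1} \frac{3 \left(t^{\frac{7}{6}} - t^{a}\right)}{4 \log{\left(t \right)}} \, dt$.

Since $\dfrac{\partial}{\partial a}\,t^{a} = t^{a} \ln t$, the $\ln t$ in the denominator cancels and
$$\frac{dI}{da} = \int_{0}^{1} - \frac{3}{4} t^{a} \, dt = - \frac{3}{4} \left[\frac{t^{a+1}}{a+1}\right]_0^1 = - \frac{3}{4 a + 4}.$$

Integrating with respect to $a$ gives $I(a) = - \frac{3 \log{\left(a + 1 \right)}}{4} - \frac{3 \log{\left(6 \right)}}{4} + \frac{3 \log{\left(13 \right)}}{4} + C$.

At $a = \frac{7}{6}$ the integrand is identically $0$, so $I(\frac{7}{6}) = 0$. The closed form gives $0$, hence $C = 0$.

Setting $a = \frac{5}{6}$:
$$I = - \frac{3 \log{\left(11 \right)}}{4} + \frac{3 \log{\left(13 \right)}}{4}.$$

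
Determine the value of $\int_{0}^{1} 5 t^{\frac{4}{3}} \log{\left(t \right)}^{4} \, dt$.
$\frac{29160}{16807}$

Begin with the known integral
$$J(a) = \int_{0}^{1} 5 t^{a} \, dt = \frac{5}{a + 1}.$$

Differentiating under the integral sign brings down a factor of $\ln t$:
$$\frac{dJ}{da} = \int_{0}^{1} 5 t^{a} \log{\left(t \right)} \, dt = - \frac{5}{\left(a + 1\right)^{2}}.$$

Repeating $4$ times in total — each differentiation brings down another $\ln t$ — gives
$$\frac{d^{4}J}{da^{4}} = \int_{0}^{1} 5 t^{a} \log{\left(t \right)}^{4} \, dt = \frac{120}{\left(a + 1\right)^{5}},$$
and the integrand here is exactly the target integrand, so $I = \frac{120}{\left(a + 1\right)^{5}}$.

Setting $a = \frac{4}{3}$:
$$I = \frac{29160}{16807}.$$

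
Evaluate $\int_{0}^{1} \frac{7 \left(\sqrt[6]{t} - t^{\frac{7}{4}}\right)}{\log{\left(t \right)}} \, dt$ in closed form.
$- \log{\left(\frac{42618442977}{105413504} \right)}$

Consider the one-parameter family: let $I(a) = \int_{0}^{1} \frac{7 \left(\sqrt[6]{t} - t^{a}\right)}{\log{\left(t \right)}} \, dt$.

Since $\dfrac{\partial}{\partial a}\,t^{a} = t^{a} \ln t$, the $\ln t$ in the denominator cancels and
$$\frac{dI}{da} = \int_{0}^{1} -7 t^{a} \, dt = -7 \left[\frac{t^{a+1}}{a+1}\right]_0^1 = - \frac{7}{a + 1}.$$

Integrating with respect to $a$ gives $I(a) = - \log{\left(\frac{279936 \left(a + 1\right)^{7}}{823543} \right)} + C$.

At $a = \frac{1}{6}$ the integrand is identically $0$, so $I(\frac{1}{6}) = 0$. The closed form gives $0$, hence $C = 0$.

Setting $a = \frac{7}{4}$:
$$I = - \log{\left(\frac{42618442977}{105413504} \right)}.$$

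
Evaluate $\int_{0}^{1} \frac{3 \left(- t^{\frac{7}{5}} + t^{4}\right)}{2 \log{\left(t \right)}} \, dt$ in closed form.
$\log{\left(\frac{125 \sqrt{3}}{72} \right)}$

Replace the exponent $4$ by a parameter $a$: let $I(a) = \int_{0}^{1} \frac{3 \left(- t^{\frac{7}{5}} + t^{a}\right)}{2 \log{\left(t \right)}} \, dt$.

Since $\dfrac{\partial}{\partial a}\,t^{a} = t^{a} \ln t$, the $\ln t$ in the denominator cancels and
$$\frac{dI}{da} = \int_{0}^{1} \frac{3}{2} t^{a} \, dt = \frac{3}{2} \left[\frac{t^{a+1}}{a+1}\right]_0^1 = \frac{3}{2 \left(a + 1\right)}.$$

Integrating with respect to $a$ gives $I(a) = \log{\left(\frac{5 \sqrt{15} \left(a + 1\right)^{\frac{3}{2}}}{72} \right)} + C$.

At $a = \frac{7}{5}$ the integrand is identically $0$, so $I(\frac{7}{5}) = 0$. The closed form gives $0$, hence $C = 0$.

Setting $a = 4$:
$$I = \log{\left(\frac{125 \sqrt{3}}{72} \right)}.$$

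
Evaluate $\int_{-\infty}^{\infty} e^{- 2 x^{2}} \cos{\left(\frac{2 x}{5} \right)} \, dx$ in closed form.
$\frac{\sqrt{2} \sqrt{\pi}}{2 e^{\frac{1}{50}}}$

Treat the cosine frequency as a parameter and define $I(b) = \int_{-\infty}^{\infty} e^{- 2 x^{2}} \cos{\left(b x \right)} \, dx$.

Differentiating under the integral sign,
$$I'(b) = \int_{-\infty}^{\infty} - x e^{- 2 x^{2}} \sin{\left(b x \right)} \, dx.$$

Integrate $\int_{-\infty}^{\infty} x \sin(b x)\, e^{- 2 x^{2}}\, dx$ by parts with $u = \sin(b x)$ and $dv = x\, e^{- 2 x^{2}}\, dx$, giving $v = - \frac{e^{- 2 x^{2}}}{4}$. The boundary term vanishes and
$$\int_{-\infty}^{\infty} x \sin(b x)\, e^{- 2 x^{2}}\, dx = \frac{b}{4} \int_{-\infty}^{\infty} \cos(b x)\, e^{- 2 x^{2}}\, dx,$$
so $I'(b) = - \frac{b}{4}\, I(b)$.

This is a separable first-order ODE; solving with the initial condition $I(0) = \int_{-\infty}^{\infty} e^{- 2 x^{2}}\,dx = \frac{\sqrt{2} \sqrt{\pi}}{2}$ gives
$$I(b) = \frac{\sqrt{2} \sqrt{\pi} e^{- \frac{b^{2}}{8}}}{2}.$$

Setting $b = \frac{2}{5}$:
$$I = \frac{\sqrt{2} \sqrt{\pi}}{2 e^{\frac{1}{50}}}.$$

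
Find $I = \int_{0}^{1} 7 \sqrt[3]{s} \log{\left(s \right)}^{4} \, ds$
$\frac{5103}{128}$

Start from the elementary integral
$$J(a) = \int_{0}^{1} 7 s^{a} \, ds = \frac{7}{a + 1}.$$

Differentiating under the integral sign brings down a factor of $\ln s$:
$$\frac{dJ}{da} = \int_{0}^{1} 7 s^{a} \log{\left(s \right)} \, ds = - \frac{7}{\left(a + 1\right)^{2}}.$$

Repeating $4$ times in total — each differentiation brings down another $\ln s$ — gives
$$\frac{d^{4}J}{da^{4}} = \int_{0}^{1} 7 s^{a} \log{\left(s \right)}^{4} \, ds = \frac{168}{\left(a + 1\right)^{5}},$$
and the integrand here is exactly the target integrand, so $I = \frac{168}{\left(a + 1\right)^{5}}$.

Setting $a = \frac{1}{3}$:
$$I = \frac{5103}{128}.$$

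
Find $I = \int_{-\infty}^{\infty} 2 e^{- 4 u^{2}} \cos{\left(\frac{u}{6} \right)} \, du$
$\frac{\sqrt{\pi}}{e^{\frac{1}{576}}}$

Define $I(b) = \int_{-\infty}^{\infty} 2 e^{- 4 u^{2}} \cos{\left(b u \right)} \, du$.

Differentiating under the integral sign,
$$I'(b) = \int_{-\infty}^{\infty} - 2 u e^{- 4 u^{2}} \sin{\left(b u \right)} \, du.$$

Integrate $\int_{-\infty}^{\infty} u \sin(b u)\, e^{- 4 u^{2}}\, du$ by parts with $w = \sin(b u)$ and $dv = u\, e^{- 4 u^{2}}\, du$, giving $v = - \frac{e^{- 4 u^{2}}}{8}$. The boundary term vanishes and
$$\int_{-\infty}^{\infty} u \sin(b u)\, e^{- 4 u^{2}}\, du = \frac{b}{8} \int_{-\infty}^{\infty} \cos(b u)\, e^{- 4 u^{2}}\, du,$$
so $I'(b) = - \frac{b}{8}\, I(b)$.

This is a separable first-order ODE; solving with the initial condition $I(0) = \int_{-\infty}^{\infty} 2 e^{- 4 u^{2}}\,du = \sqrt{\pi}$ gives
$$I(b) = \sqrt{\pi} e^{- \frac{b^{2}}{16}}.$$

Setting $b = \frac{1}{6}$:
$$I = \frac{\sqrt{\pi}}{e^{\frac{1}{576}}}.$$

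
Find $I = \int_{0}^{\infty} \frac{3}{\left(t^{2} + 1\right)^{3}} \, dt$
$\frac{9 \pi}{16}$

Start from the standard arctangent integral
$$J(a) = \int_{0}^{\infty} \frac{3}{a^{2} + t^{2}} \, dt = \frac{3 \pi}{2 a}.$$

Differentiating under the integral sign with respect to $a$,
$$\frac{dJ}{da} = \int_{0}^{\infty} - \frac{6 a}{\left(a^{2} + t^{2}\right)^{2}} \, dt = - \frac{3 \pi}{2 a^{2}},$$
so $\int_{0}^{\infty} \frac{3}{\left(a^{2} + t^{2}\right)^{2}} \, dt = \frac{3 \pi}{4 a^{3}}$.

Repeating — each differentiation of $1/(t^2+a^2)^j$ produces $-2ja/(t^2+a^2)^{j+1}$ — and dividing through by $-2ja$ at each step yields, after $2$ differentiations in total,
$$\int_{0}^{\infty} \frac{3}{\left(a^{2} + t^{2}\right)^{3}} \, dt = \frac{9 \pi}{16 a^{5}}.$$

Setting $a = 1$:
$$I = \frac{9 \pi}{16}.$$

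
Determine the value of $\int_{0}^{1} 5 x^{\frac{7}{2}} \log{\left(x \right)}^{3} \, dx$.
$- \frac{160}{2187}$

Start from the elementary integral
$$J(a) = \int_{0}^{1} 5 x^{a} \, dx = \frac{5}{a + 1}.$$

Differentiating under the integral sign brings down a factor of $\ln x$:
$$\frac{dJ}{da} = \int_{0}^{1} 5 x^{a} \log{\left(x \right)} \, dx = - \frac{5}{\left(a + 1\right)^{2}}.$$

Repeating $3$ times in total — each differentiation brings down another $\ln x$ — gives
$$\frac{d^{3}J}{da^{3}} = \int_{0}^{1} 5 x^{a} \log{\left(x \right)}^{3} \, dx = - \frac{30}{\left(a + 1\right)^{4}},$$
and the integrand here is exactly the target integrand, so $I = - \frac{30}{\left(a + 1\right)^{4}}$.

Setting $a = \frac{7}{2}$:
$$I = - \frac{160}{2187}.$$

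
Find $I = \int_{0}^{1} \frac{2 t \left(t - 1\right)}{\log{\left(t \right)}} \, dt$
$\log{\left(\frac{9}{4} \right)}$

Introduce a parameter $a$ in the exponent: let $I(a) = \int_{0}^{1} \frac{2 \left(- t + t^{a}\right)}{\log{\left(t \right)}} \, dt$.

Since $\dfrac{\partial}{\partial a}\,t^{a} = t^{a} \ln t$, the $\ln t$ in the denominator cancels and
$$\frac{dI}{da} = \int_{0}^{1} 2 t^{a} \, dt = 2 \left[\frac{t^{a+1}}{a+1}\right]_0^1 = \frac{2}{a + 1}.$$

Integrating with respect to $a$ gives $I(a) = \log{\left(\frac{\left(a + 1\right)^{2}}{4} \right)} + C$.

At $a = 1$ the integrand is identically $0$, so $I(1) = 0$. The closed form gives $0$, hence $C = 0$.

Setting $a = 2$:
$$I = \log{\left(\frac{9}{4} \right)}.$$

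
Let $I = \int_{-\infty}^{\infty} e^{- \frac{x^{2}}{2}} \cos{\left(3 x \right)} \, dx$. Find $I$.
$\frac{\sqrt{2} \sqrt{\pi}}{e^{\frac{9}{2}}}$

Let $b$ denote the cosine frequency and define $I(b) = \int_{-\infty}^{\infty} e^{- \frac{x^{2}}{2}} \cos{\left(b x \right)} \, dx$.

Differentiating under the integral sign,
$$I'(b) = \int_{-\infty}^{\infty} - x e^{- \frac{x^{2}}{2}} \sin{\left(b x \right)} \, dx.$$

Integrate $\int_{-\infty}^{\infty} x \sin(b x)\, e^{- \frac{x^{2}}{2}}\, dx$ by parts with $u = \sin(b x)$ and $dv = x\, e^{- \frac{x^{2}}{2}}\, dx$, giving $v = - e^{- \frac{x^{2}}{2}}$. The boundary term vanishes and
$$\int_{-\infty}^{\infty} x \sin(b x)\, e^{- \frac{x^{2}}{2}}\, dx = b \int_{-\infty}^{\infty} \cos(b x)\, e^{- \frac{x^{2}}{2}}\, dx,$$
so $I'(b) = - b\, I(b)$.

This is a separable first-order ODE; solving with the initial condition $I(0) = \int_{-\infty}^{\infty} e^{- \frac{x^{2}}{2}}\,dx = \sqrt{2} \sqrt{\pi}$ gives
$$I(b) = \sqrt{2} \sqrt{\pi} e^{- \frac{b^{2}}{2}}.$$

Setting $b = 3$:
$$I = \frac{\sqrt{2} \sqrt{\pi}}{e^{\frac{9}{2}}}.$$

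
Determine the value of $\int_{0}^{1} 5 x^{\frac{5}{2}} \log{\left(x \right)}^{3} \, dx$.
$- \frac{480}{2401}$

Begin with the known integral
$$J(a) = \int_{0}^{1} 5 x^{a} \, dx = \frac{5}{a + 1}.$$

Differentiating under the integral sign brings down a factor of $\ln x$:
$$\frac{dJ}{da} = \int_{0}^{1} 5 x^{a} \log{\left(x \right)} \, dx = - \frac{5}{\left(a + 1\right)^{2}}.$$

Repeating $3$ times in total — each differentiation brings down another $\ln x$ — gives
$$\frac{d^{3}J}{da^{3}} = \int_{0}^{1} 5 x^{a} \log{\left(x \right)}^{3} \, dx = - \frac{30}{\left(a + 1\right)^{4}},$$
and the integrand here is exactly the target integrand, so $I = - \frac{30}{\left(a + 1\right)^{4}}$.

Setting $a = \frac{5}{2}$:
$$I = - \frac{480}{2401}.$$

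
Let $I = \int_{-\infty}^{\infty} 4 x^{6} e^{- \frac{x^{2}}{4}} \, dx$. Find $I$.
$960 \sqrt{\pi}$

Begin with the known integral
$$J(a) = \int_{-\infty}^{\infty} 4 e^{- a x^{2}} \, dx = \frac{4 \sqrt{\pi}}{\sqrt{a}}.$$

Differentiating under the integral sign brings down a factor of $(-x^2)$:
$$\frac{dJ}{da} = \int_{-\infty}^{\infty} - 4 x^{2} e^{- a x^{2}} \, dx = - \frac{2 \sqrt{\pi}}{a^{\frac{3}{2}}}.$$

Repeating $3$ times in total — each differentiation brings down another $(-x^2)$ — gives
$$\frac{d^{3}J}{da^{3}} = \int_{-\infty}^{\infty} - 4 x^{6} e^{- a x^{2}} \, dx = - \frac{15 \sqrt{\pi}}{2 a^{\frac{7}{2}}},$$
and the integrand here is $(-1)^{3}$ times the target integrand, so $I = (-1)^{3}\,\frac{d^{3}J}{da^{3}} = \frac{15 \sqrt{\pi}}{2 a^{\frac{7}{2}}}$.

Setting $a = \frac{1}{4}$:
$$I = 960 \sqrt{\pi}.$$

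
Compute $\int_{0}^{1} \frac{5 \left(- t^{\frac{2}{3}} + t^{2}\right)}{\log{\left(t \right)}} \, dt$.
$\log{\left(\frac{59049}{3125} \right)}$

Consider the one-parameter family: let $I(a) = \int_{0}^{1} \frac{5 \left(t^{2} - t^{a}\right)}{\log{\left(t \right)}} \, dt$.

Since $\dfrac{\partial}{\partial a}\,t^{a} = t^{a} \ln t$, the $\ln t$ in the denominator cancels and
$$\frac{dI}{da} = \int_{0}^{1} -5 t^{a} \, dt = -5 \left[\frac{t^{a+1}}{a+1}\right]_0^1 = - \frac{5}{a + 1}.$$

Integrating with respect to $a$ gives $I(a) = \log{\left(\frac{243}{\left(a + 1\right)^{5}} \right)} + C$.

At $a = 2$ the integrand is identically $0$, so $I(2) = 0$. The closed form gives $0$, hence $C = 0$.

Setting $a = \frac{2}{3}$:
$$I = \log{\left(\frac{59049}{3125} \right)}.$$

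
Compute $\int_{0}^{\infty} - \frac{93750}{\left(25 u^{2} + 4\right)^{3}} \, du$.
$- \frac{28125 \pi}{256}$

Recall the elementary integral
$$J(a) = \int_{0}^{\infty} - \frac{6}{a^{2} + u^{2}} \, du = - \frac{3 \pi}{a}.$$

Differentiating under the integral sign with respect to $a$,
$$\frac{dJ}{da} = \int_{0}^{\infty} \frac{12 a}{\left(a^{2} + u^{2}\right)^{2}} \, du = \frac{3 \pi}{a^{2}},$$
so $\int_{0}^{\infty} - \frac{6}{\left(a^{2} + u^{2}\right)^{2}} \, du = - \frac{3 \pi}{2 a^{3}}$.

Repeating — each differentiation of $1/(u^2+a^2)^j$ produces $-2ja/(u^2+a^2)^{j+1}$ — and dividing through by $-2ja$ at each step yields, after $2$ differentiations in total,
$$\int_{0}^{\infty} - \frac{6}{\left(a^{2} + u^{2}\right)^{3}} \, du = - \frac{9 \pi}{8 a^{5}}.$$

Setting $a = \frac{2}{5}$:
$$I = - \frac{28125 \pi}{256}.$$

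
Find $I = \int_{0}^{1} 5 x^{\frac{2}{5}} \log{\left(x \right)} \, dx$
$- \frac{125}{49}$

Begin with the known integral
$$J(a) = \int_{0}^{1} 5 x^{a} \, dx = \frac{5}{a + 1}.$$

Differentiating under the integral sign brings down a factor of $\ln x$:
$$\frac{dJ}{da} = \int_{0}^{1} 5 x^{a} \log{\left(x \right)} \, dx = - \frac{5}{\left(a + 1\right)^{2}}.$$

The integral on the left is $I$, so $I = - \frac{5}{\left(a + 1\right)^{2}}$.

Setting $a = \frac{2}{5}$:
$$I = - \frac{125}{49}.$$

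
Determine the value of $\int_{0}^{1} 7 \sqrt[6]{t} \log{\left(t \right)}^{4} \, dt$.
$\frac{186624}{2401}$

Consider the simpler parametrised integral
$$J(a) = \int_{0}^{1} 7 t^{a} \, dt = \frac{7}{a + 1}.$$

Differentiating under the integral sign brings down a factor of $\ln t$:
$$\frac{dJ}{da} = \int_{0}^{1} 7 t^{a} \log{\left(t \right)} \, dt = - \frac{7}{\left(a + 1\right)^{2}}.$$

Repeating $4$ times in total — each differentiation brings down another $\ln t$ — gives
$$\frac{d^{4}J}{da^{4}} = \int_{0}^{1} 7 t^{a} \log{\left(t \right)}^{4} \, dt = \frac{168}{\left(a + 1\right)^{5}},$$
and the integrand here is exactly the target integrand, so $I = \frac{168}{\left(a + 1\right)^{5}}$.

Setting $a = \frac{1}{6}$:
$$I = \frac{186624}{2401}.$$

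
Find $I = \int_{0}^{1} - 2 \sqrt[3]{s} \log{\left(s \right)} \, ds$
$\frac{9}{8}$

Start from the elementary integral
$$J(a) = \int_{0}^{1} - 2 s^{a} \, ds = - \frac{2}{a + 1}.$$

Differentiating under the integral sign brings down a factor of $\ln s$:
$$\frac{dJ}{da} = \int_{0}^{1} - 2 s^{a} \log{\left(s \right)} \, ds = \frac{2}{\left(a + 1\right)^{2}}.$$

The integral on the left is $I$, so $I = \frac{2}{\left(a + 1\right)^{2}}$.

Setting $a = \frac{1}{3}$:
$$I = \frac{9}{8}.$$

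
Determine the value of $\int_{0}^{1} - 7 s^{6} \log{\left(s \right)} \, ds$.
$\frac{1}{7}$

Start from the elementary integral
$$J(a) = \int_{0}^{1} - 7 s^{a} \, ds = - \frac{7}{a + 1}.$$

Differentiating under the integral sign brings down a factor of $\ln s$:
$$\frac{dJ}{da} = \int_{0}^{1} - 7 s^{a} \log{\left(s \right)} \, ds = \frac{7}{\left(a + 1\right)^{2}}.$$

The integral on the left is $I$, so $I = \frac{7}{\left(a + 1\right)^{2}}$.

Setting $a = 6$:
$$I = \frac{1}{7}.$$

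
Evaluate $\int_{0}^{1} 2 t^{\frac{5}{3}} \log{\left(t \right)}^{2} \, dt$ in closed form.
$\frac{27}{128}$

Consider the simpler parametrised integral
$$J(a) = \int_{0}^{1} 2 t^{a} \, dt = \frac{2}{a + 1}.$$

Differentiating under the integral sign brings down a factor of $\ln t$:
$$\frac{dJ}{da} = \int_{0}^{1} 2 t^{a} \log{\left(t \right)} \, dt = - \frac{2}{\left(a + 1\right)^{2}}.$$

Repeating twice in total — each differentiation brings down another $\ln t$ — gives
$$\frac{d^{2}J}{da^{2}} = \int_{0}^{1} 2 t^{a} \log{\left(t \right)}^{2} \, dt = \frac{4}{\left(a + 1\right)^{3}},$$
and the integrand here is exactly the target integrand, so $I = \frac{4}{\left(a + 1\right)^{3}}$.

Setting $a = \frac{5}{3}$:
$$I = \frac{27}{128}.$$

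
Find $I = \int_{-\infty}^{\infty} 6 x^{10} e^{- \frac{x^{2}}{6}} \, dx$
$1377810 \sqrt{6} \sqrt{\pi}$

Start from the elementary integral
$$J(a) = \int_{-\infty}^{\infty} 6 e^{- a x^{2}} \, dx = \frac{6 \sqrt{\pi}}{\sqrt{a}}.$$

Differentiating under the integral sign brings down a factor of $(-x^2)$:
$$\frac{dJ}{da} = \int_{-\infty}^{\infty} - 6 x^{2} e^{- a x^{2}} \, dx = - \frac{3 \sqrt{\pi}}{a^{\frac{3}{2}}}.$$

Repeating $5$ times in total — each differentiation brings down another $(-x^2)$ — gives
$$\frac{d^{5}J}{da^{5}} = \int_{-\infty}^{\infty} - 6 x^{10} e^{- a x^{2}} \, dx = - \frac{2835 \sqrt{\pi}}{16 a^{\frac{11}{2}}},$$
and the integrand here is $(-1)^{5}$ times the target integrand, so $I = (-1)^{5}\,\frac{d^{5}J}{da^{5}} = \frac{2835 \sqrt{\pi}}{16 a^{\frac{11}{2}}}$.

Setting $a = \frac{1}{6}$:
$$I = 1377810 \sqrt{6} \sqrt{\pi}.$$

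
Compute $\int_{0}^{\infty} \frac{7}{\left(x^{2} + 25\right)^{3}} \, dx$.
$\frac{21 \pi}{50000}$

Start from the standard arctangent integral
$$J(a) = \int_{0}^{\infty} \frac{7}{a^{2} + x^{2}} \, dx = \frac{7 \pi}{2 a}.$$

Differentiating under the integral sign with respect to $a$,
$$\frac{dJ}{da} = \int_{0}^{\infty} - \frac{14 a}{\left(a^{2} + x^{2}\right)^{2}} \, dx = - \frac{7 \pi}{2 a^{2}},$$
so $\int_{0}^{\infty} \frac{7}{\left(a^{2} + x^{2}\right)^{2}} \, dx = \frac{7 \pi}{4 a^{3}}$.

Repeating — each differentiation of $1/(x^2+a^2)^j$ produces $-2ja/(x^2+a^2)^{j+1}$ — and dividing through by $-2ja$ at each step yields, after $2$ differentiations in total,
$$\int_{0}^{\infty} \frac{7}{\left(a^{2} + x^{2}\right)^{3}} \, dx = \frac{21 \pi}{16 a^{5}}.$$

Setting $a = 5$:
$$I = \frac{21 \pi}{50000}.$$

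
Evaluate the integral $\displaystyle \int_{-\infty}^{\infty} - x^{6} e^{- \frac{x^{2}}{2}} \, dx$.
$- 15 \sqrt{2} \sqrt{\pi}$

Consider the simpler parametrised integral
$$J(a) = \int_{-\infty}^{\infty} - e^{- a x^{2}} \, dx = - \frac{\sqrt{\pi}}{\sqrt{a}}.$$

Differentiating under the integral sign brings down a factor of $(-x^2)$:
$$\frac{dJ}{da} = \int_{-\infty}^{\infty} x^{2} e^{- a x^{2}} \, dx = \frac{\sqrt{\pi}}{2 a^{\frac{3}{2}}}.$$

Repeating $3$ times in total — each differentiation brings down another $(-x^2)$ — gives
$$\frac{d^{3}J}{da^{3}} = \int_{-\infty}^{\infty} x^{6} e^{- a x^{2}} \, dx = \frac{15 \sqrt{\pi}}{8 a^{\frac{7}{2}}},$$
and the integrand here is $(-1)^{3}$ times the target integrand, so $I = (-1)^{3}\,\frac{d^{3}J}{da^{3}} = - \frac{15 \sqrt{\pi}}{8 a^{\frac{7}{2}}}$.

Setting $a = \frac{1}{2}$:
$$I = - 15 \sqrt{2} \sqrt{\pi}.$$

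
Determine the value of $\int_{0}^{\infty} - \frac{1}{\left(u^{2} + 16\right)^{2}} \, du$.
$- \frac{\pi}{256}$

Begin with the known result
$$J(a) = \int_{0}^{\infty} - \frac{1}{a^{2} + u^{2}} \, du = - \frac{\pi}{2 a}.$$

Differentiating under the integral sign with respect to $a$,
$$\frac{dJ}{da} = \int_{0}^{\infty} \frac{2 a}{\left(a^{2} + u^{2}\right)^{2}} \, du = \frac{\pi}{2 a^{2}},$$
so $\int_{0}^{\infty} - \frac{1}{\left(a^{2} + u^{2}\right)^{2}} \, du = - \frac{\pi}{4 a^{3}}$.

Setting $a = 4$:
$$I = - \frac{\pi}{256}.$$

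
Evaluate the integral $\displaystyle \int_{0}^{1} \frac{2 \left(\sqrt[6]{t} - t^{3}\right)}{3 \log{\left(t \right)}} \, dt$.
$\log{\left(\frac{\sqrt[3]{3} \cdot 7^{\frac{2}{3}}}{12} \right)}$

Consider the one-parameter family: let $I(a) = \int_{0}^{1} \frac{2 \left(\sqrt[6]{t} - t^{a}\right)}{3 \log{\left(t \right)}} \, dt$.

Since $\dfrac{\partial}{\partial a}\,t^{a} = t^{a} \ln t$, the $\ln t$ in the denominator cancels and
$$\frac{dI}{da} = \int_{0}^{1} - \frac{2}{3} t^{a} \, dt = - \frac{2}{3} \left[\frac{t^{a+1}}{a+1}\right]_0^1 = - \frac{2}{3 a + 3}.$$

Integrating with respect to $a$ gives $I(a) = - \frac{2 \log{\left(a + 1 \right)}}{3} - \frac{2 \log{\left(6 \right)}}{3} + \frac{2 \log{\left(7 \right)}}{3} + C$.

At $a = \frac{1}{6}$ the integrand is identically $0$, so $I(\frac{1}{6}) = 0$. The closed form gives $0$, hence $C = 0$.

Setting $a = 3$:
$$I = \log{\left(\frac{\sqrt[3]{3} \cdot 7^{\frac{2}{3}}}{12} \right)}.$$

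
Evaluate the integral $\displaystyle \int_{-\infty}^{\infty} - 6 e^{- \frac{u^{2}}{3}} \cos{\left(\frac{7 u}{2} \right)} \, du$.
$- \frac{6 \sqrt{3} \sqrt{\pi}}{e^{\frac{147}{16}}}$

Let $b$ denote the cosine frequency and define $I(b) = \int_{-\infty}^{\infty} - 6 e^{- \frac{u^{2}}{3}} \cos{\left(b u \right)} \, du$.

Differentiating under the integral sign,
$$I'(b) = \int_{-\infty}^{\infty} 6 u e^{- \frac{u^{2}}{3}} \sin{\left(b u \right)} \, du.$$

Integrate $\int_{-\infty}^{\infty} u \sin(b u)\, e^{- \frac{u^{2}}{3}}\, du$ by parts with $w = \sin(b u)$ and $dv = u\, e^{- \frac{u^{2}}{3}}\, du$, giving $v = - \frac{3 e^{- \frac{u^{2}}{3}}}{2}$. The boundary term vanishes and
$$\int_{-\infty}^{\infty} u \sin(b u)\, e^{- \frac{u^{2}}{3}}\, du = \frac{3 b}{2} \int_{-\infty}^{\infty} \cos(b u)\, e^{- \frac{u^{2}}{3}}\, du,$$
so $I'(b) = - \frac{3 b}{2}\, I(b)$.

This is a separable first-order ODE; solving with the initial condition $I(0) = \int_{-\infty}^{\infty} - 6 e^{- \frac{u^{2}}{3}}\,du = - 6 \sqrt{3} \sqrt{\pi}$ gives
$$I(b) = - 6 \sqrt{3} \sqrt{\pi} e^{- \frac{3 b^{2}}{4}}.$$

Setting $b = \frac{7}{2}$:
$$I = - \frac{6 \sqrt{3} \sqrt{\pi}}{e^{\frac{147}{16}}}.$$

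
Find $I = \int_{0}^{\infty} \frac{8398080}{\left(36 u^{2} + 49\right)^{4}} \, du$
$\frac{218700 \pi}{823543}$

Recall the elementary integral
$$J(a) = \int_{0}^{\infty} \frac{5}{a^{2} + u^{2}} \, du = \frac{5 \pi}{2 a}.$$

Differentiating under the integral sign with respect to $a$,
$$\frac{dJ}{da} = \int_{0}^{\infty} - \frac{10 a}{\left(a^{2} + u^{2}\right)^{2}} \, du = - \frac{5 \pi}{2 a^{2}},$$
so $\int_{0}^{\infty} \frac{5}{\left(a^{2} + u^{2}\right)^{2}} \, du = \frac{5 \pi}{4 a^{3}}$.

Repeating — each differentiation of $1/(u^2+a^2)^j$ produces $-2ja/(u^2+a^2)^{j+1}$ — and dividing through by $-2ja$ at each step yields, after $3$ differentiations in total,
$$\int_{0}^{\infty} \frac{5}{\left(a^{2} + u^{2}\right)^{4}} \, du = \frac{25 \pi}{32 a^{7}}.$$

Setting $a = \frac{7}{6}$:
$$I = \frac{218700 \pi}{823543}.$$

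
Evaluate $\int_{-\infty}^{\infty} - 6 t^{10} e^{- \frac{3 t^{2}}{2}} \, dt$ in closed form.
$- \frac{70 \sqrt{6} \sqrt{\pi}}{9}$

Begin with the known integral
$$J(a) = \int_{-\infty}^{\infty} - 6 e^{- a t^{2}} \, dt = - \frac{6 \sqrt{\pi}}{\sqrt{a}}.$$

Differentiating under the integral sign brings down a factor of $(-t^2)$:
$$\frac{dJ}{da} = \int_{-\infty}^{\infty} 6 t^{2} e^{- a t^{2}} \, dt = \frac{3 \sqrt{\pi}}{a^{\frac{3}{2}}}.$$

Repeating $5$ times in total — each differentiation brings down another $(-t^2)$ — gives
$$\frac{d^{5}J}{da^{5}} = \int_{-\infty}^{\infty} 6 t^{10} e^{- a t^{2}} \, dt = \frac{2835 \sqrt{\pi}}{16 a^{\frac{11}{2}}},$$
and the integrand here is $(-1)^{5}$ times the target integrand, so $I = (-1)^{5}\,\frac{d^{5}J}{da^{5}} = - \frac{2835 \sqrt{\pi}}{16 a^{\frac{11}{2}}}$.

Setting $a = \frac{3}{2}$:
$$I = - \frac{70 \sqrt{6} \sqrt{\pi}}{9}.$$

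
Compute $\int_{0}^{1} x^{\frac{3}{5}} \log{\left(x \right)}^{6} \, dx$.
$\frac{3515625}{131072}$

Consider the simpler parametrised integral
$$J(a) = \int_{0}^{1} x^{a} \, dx = \frac{1}{a + 1}.$$

Differentiating under the integral sign brings down a factor of $\ln x$:
$$\frac{dJ}{da} = \int_{0}^{1} x^{a} \log{\left(x \right)} \, dx = - \frac{1}{\left(a + 1\right)^{2}}.$$

Repeating $6$ times in total — each differentiation brings down another $\ln x$ — gives
$$\frac{d^{6}J}{da^{6}} = \int_{0}^{1} x^{a} \log{\left(x \right)}^{6} \, dx = \frac{720}{\left(a + 1\right)^{7}},$$
and the integrand here is exactly the target integrand, so $I = \frac{720}{\left(a + 1\right)^{7}}$.

Setting $a = \frac{3}{5}$:
$$I = \frac{3515625}{131072}.$$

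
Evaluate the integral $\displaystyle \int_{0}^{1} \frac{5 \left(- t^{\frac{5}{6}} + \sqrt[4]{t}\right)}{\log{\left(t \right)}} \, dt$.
$\log{\left(\frac{759375}{5153632} \right)}$

Replace the exponent $\frac{1}{4}$ by a parameter $a$: let $I(a) = \int_{0}^{1} \frac{5 \left(- t^{\frac{5}{6}} + t^{a}\right)}{\log{\left(t \right)}} \, dt$.

Since $\dfrac{\partial}{\partial a}\,t^{a} = t^{a} \ln t$, the $\ln t$ in the denominator cancels and
$$\frac{dI}{da} = \int_{0}^{1} 5 t^{a} \, dt = 5 \left[\frac{t^{a+1}}{a+1}\right]_0^1 = \frac{5}{a + 1}.$$

Integrating with respect to $a$ gives $I(a) = \log{\left(\frac{7776 \left(a + 1\right)^{5}}{161051} \right)} + C$.

At $a = \frac{5}{6}$ the integrand is identically $0$, so $I(\frac{5}{6}) = 0$. The closed form gives $0$, hence $C = 0$.

Setting $a = \frac{1}{4}$:
$$I = \log{\left(\frac{759375}{5153632} \right)}.$$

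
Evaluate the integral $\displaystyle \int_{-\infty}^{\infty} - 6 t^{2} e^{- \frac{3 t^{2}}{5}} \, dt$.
$- \frac{5 \sqrt{15} \sqrt{\pi}}{3}$

Consider the simpler parametrised integral
$$J(a) = \int_{-\infty}^{\infty} - 6 e^{- a t^{2}} \, dt = - \frac{6 \sqrt{\pi}}{\sqrt{a}}.$$

Differentiating under the integral sign brings down a factor of $(-t^2)$:
$$\frac{dJ}{da} = \int_{-\infty}^{\infty} 6 t^{2} e^{- a t^{2}} \, dt = \frac{3 \sqrt{\pi}}{a^{\frac{3}{2}}}.$$

The integral on the left is $-I$, so $I = - \frac{3 \sqrt{\pi}}{a^{\frac{3}{2}}}$.

Setting $a = \frac{3}{5}$:
$$I = - \frac{5 \sqrt{15} \sqrt{\pi}}{3}.$$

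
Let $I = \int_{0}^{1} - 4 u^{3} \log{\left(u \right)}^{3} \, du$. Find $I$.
$\frac{3}{32}$

Begin with the known integral
$$J(a) = \int_{0}^{1} - 4 u^{a} \, du = - \frac{4}{a + 1}.$$

Differentiating under the integral sign brings down a factor of $\ln u$:
$$\frac{dJ}{da} = \int_{0}^{1} - 4 u^{a} \log{\left(u \right)} \, du = \frac{4}{\left(a + 1\right)^{2}}.$$

Repeating $3$ times in total — each differentiation brings down another $\ln u$ — gives
$$\frac{d^{3}J}{da^{3}} = \int_{0}^{1} - 4 u^{a} \log{\left(u \right)}^{3} \, du = \frac{24}{\left(a + 1\right)^{4}},$$
and the integrand here is exactly the target integrand, so $I = \frac{24}{\left(a + 1\right)^{4}}$.

Setting $a = 3$:
$$I = \frac{3}{32}.$$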